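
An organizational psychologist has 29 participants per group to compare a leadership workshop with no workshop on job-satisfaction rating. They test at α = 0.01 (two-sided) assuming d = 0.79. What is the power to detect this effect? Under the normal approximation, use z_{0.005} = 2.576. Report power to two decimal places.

power ≈ 0.67

For two equal groups, power = Φ(d·√(n/2) − z_{α/2}).
d·√(n/2) = 0.79 × √(29/2) = 0.79 × 3.808 = 3.008.
z_β = 3.008 − 2.576 = 0.432.
Power = Φ(0.432) = 0.667.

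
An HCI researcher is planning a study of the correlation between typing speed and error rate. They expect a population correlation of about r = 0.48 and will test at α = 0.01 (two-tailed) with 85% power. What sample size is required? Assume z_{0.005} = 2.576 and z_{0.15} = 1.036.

Fisher's z: C = ½·ln((1+r)/(1−r)) = ½·ln(2.8462) = 0.5230.
n = ((z_{α/2} + z_β)/C)² + 3.
(2.576 + 1.036) / 0.5230 = 3.612 / 0.5230 = 6.906.
n = 6.906² + 3 = 47.70 + 3 = 50.7.
Round up.

n = 51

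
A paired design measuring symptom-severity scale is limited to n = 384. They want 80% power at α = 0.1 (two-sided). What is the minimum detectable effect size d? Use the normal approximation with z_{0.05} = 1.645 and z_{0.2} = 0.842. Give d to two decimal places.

d_min ≈ 0.13

For a single sample (or paired design) of n = 384: d_min = (z_{α/2} + z_β)/√n.
z-sum = 1.645 + 0.842 = 2.487.
d_min = 2.487 / √384 = 2.487 / 19.596 = 0.127.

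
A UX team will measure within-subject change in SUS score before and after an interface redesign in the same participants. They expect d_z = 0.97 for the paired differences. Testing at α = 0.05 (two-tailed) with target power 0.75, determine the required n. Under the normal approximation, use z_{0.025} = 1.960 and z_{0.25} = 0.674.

n = 8 pairs

For a paired (one-sample on differences) test: n = ((z_{α/2} + z_β) / d)².
z_{α/2} + z_β = 1.960 + 0.674 = 2.634.
n = (2.634 / 0.97)² = 2.715² = 7.37.
Round up.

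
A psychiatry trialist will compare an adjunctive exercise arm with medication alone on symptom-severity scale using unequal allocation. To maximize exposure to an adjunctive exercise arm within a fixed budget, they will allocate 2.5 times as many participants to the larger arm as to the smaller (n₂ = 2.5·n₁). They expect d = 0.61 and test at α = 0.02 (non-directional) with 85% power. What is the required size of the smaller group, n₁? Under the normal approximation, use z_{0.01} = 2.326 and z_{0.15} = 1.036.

With allocation ratio k = n₂/n₁ = 2.5, Var(x̄₁−x̄₂) = σ²(1/n₁ + 1/(k·n₁)) = σ²·(k+1)/(k·n₁).
So n₁ = (1 + 1/k)·((z_{α/2} + z_β)/d)² = 1.400 × (3.362/0.61)².
n₁ = 1.400 × 30.38 = 42.5.
Round up: n₁ = 43, giving n₂ = ⌈2.5 × 43⌉ = ⌈107.5⌉ = 108.

n₁ = 43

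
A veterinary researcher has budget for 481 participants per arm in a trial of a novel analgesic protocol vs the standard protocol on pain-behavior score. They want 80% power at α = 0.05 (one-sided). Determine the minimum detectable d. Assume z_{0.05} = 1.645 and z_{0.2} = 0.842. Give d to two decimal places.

For two independent groups of n = 481 each: d_min = (z_{α} + z_β)·√(2/n).
z-sum = 1.645 + 0.842 = 2.487.
d_min = 2.487 × √(2/481) = 2.487 × 0.0645 = 0.160.

d_min ≈ 0.16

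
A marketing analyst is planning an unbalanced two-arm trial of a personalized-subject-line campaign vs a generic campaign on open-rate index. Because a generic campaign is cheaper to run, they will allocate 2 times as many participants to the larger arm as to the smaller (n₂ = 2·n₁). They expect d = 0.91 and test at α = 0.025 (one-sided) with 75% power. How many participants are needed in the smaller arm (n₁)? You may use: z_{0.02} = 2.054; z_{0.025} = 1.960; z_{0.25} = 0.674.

With allocation ratio k = n₂/n₁ = 2, Var(x̄₁−x̄₂) = σ²(1/n₁ + 1/(k·n₁)) = σ²·(k+1)/(k·n₁).
So n₁ = (1 + 1/k)·((z_{α} + z_β)/d)² = 1.500 × (2.634/0.91)².
n₁ = 1.500 × 8.38 = 12.6.
Round up: n₁ = 13, giving n₂ = 2 × 13 = 26.

n₁ = 13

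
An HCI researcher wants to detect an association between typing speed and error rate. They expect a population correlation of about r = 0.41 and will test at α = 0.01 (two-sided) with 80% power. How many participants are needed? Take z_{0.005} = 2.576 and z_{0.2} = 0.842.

n = 65

Fisher's z: C = ½·ln((1+r)/(1−r)) = ½·ln(2.3898) = 0.4356.
n = ((z_{α/2} + z_β)/C)² + 3.
(2.576 + 0.842) / 0.4356 = 3.418 / 0.4356 = 7.847.
n = 7.847² + 3 = 61.57 + 3 = 64.6.
Round up.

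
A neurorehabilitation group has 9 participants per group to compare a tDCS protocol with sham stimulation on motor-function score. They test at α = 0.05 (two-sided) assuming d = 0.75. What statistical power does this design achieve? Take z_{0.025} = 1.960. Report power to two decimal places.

power ≈ 0.36

For two equal groups, power = Φ(d·√(n/2) − z_{α/2}).
d·√(n/2) = 0.75 × √(9/2) = 0.75 × 2.121 = 1.591.
z_β = 1.591 − 1.960 = -0.369.
Power = Φ(-0.369) = 0.356.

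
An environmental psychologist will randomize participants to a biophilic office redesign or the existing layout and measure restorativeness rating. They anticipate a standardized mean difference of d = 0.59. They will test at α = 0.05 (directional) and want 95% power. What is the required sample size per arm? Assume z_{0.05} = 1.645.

n = 63 per group

For two independent groups with equal n: n = 2·((z_{α} + z_β) / d)².
z_{α} + z_β = 1.645 + 1.645 = 3.290.
n = 2 × (3.290 / 0.59)² = 2 × 5.576² = 2 × 31.09 = 62.2.
Round up to the next whole participant.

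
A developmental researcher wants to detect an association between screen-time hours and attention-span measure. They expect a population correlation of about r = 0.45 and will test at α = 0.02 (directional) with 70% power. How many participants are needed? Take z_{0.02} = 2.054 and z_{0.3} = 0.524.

n = 32

Fisher's z: C = ½·ln((1+r)/(1−r)) = ½·ln(2.6364) = 0.4847.
n = ((z_{α} + z_β)/C)² + 3.
(2.054 + 0.524) / 0.4847 = 2.578 / 0.4847 = 5.319.
n = 5.319² + 3 = 28.29 + 3 = 31.3.
Round up.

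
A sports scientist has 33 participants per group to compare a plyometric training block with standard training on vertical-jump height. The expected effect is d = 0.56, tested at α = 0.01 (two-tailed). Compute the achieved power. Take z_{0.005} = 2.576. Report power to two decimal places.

For two equal groups, power = Φ(d·√(n/2) − z_{α/2}).
d·√(n/2) = 0.56 × √(33/2) = 0.56 × 4.062 = 2.275.
z_β = 2.275 − 2.576 = -0.301.
Power = Φ(-0.301) = 0.382.

power ≈ 0.38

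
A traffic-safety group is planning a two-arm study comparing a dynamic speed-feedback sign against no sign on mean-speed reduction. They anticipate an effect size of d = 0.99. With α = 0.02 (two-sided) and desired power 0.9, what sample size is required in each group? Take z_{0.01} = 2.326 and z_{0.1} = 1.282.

n = 27 per group

For two independent groups with equal n: n = 2·((z_{α/2} + z_β) / d)².
z_{α/2} + z_β = 2.326 + 1.282 = 3.608.
n = 2 × (3.608 / 0.99)² = 2 × 3.644² = 2 × 13.28 = 26.6.
Round up to the next whole participant.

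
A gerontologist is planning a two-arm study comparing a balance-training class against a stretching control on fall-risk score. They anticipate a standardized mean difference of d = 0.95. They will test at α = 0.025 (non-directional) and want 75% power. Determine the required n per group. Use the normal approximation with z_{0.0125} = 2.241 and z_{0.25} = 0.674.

n = 19 per group

For two independent groups with equal n: n = 2·((z_{α/2} + z_β) / d)².
z_{α/2} + z_β = 2.241 + 0.674 = 2.915.
n = 2 × (2.915 / 0.95)² = 2 × 3.068² = 2 × 9.42 = 18.8.
Round up to the next whole participant.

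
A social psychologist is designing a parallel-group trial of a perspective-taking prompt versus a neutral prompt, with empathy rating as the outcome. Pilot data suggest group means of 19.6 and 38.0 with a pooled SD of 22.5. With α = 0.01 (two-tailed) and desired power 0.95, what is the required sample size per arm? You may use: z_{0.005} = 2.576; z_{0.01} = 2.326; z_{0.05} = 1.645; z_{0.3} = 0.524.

Cohen's d = |M₁ − M₂| / SD_pooled = |19.6 − 38.0| / 22.5 = 18.4 / 22.5 = 0.818.
For two independent groups with equal n: n = 2·((z_{α/2} + z_β) / d)².
z_{α/2} + z_β = 2.576 + 1.645 = 4.221.
n = 2 × (4.221 / 0.818)² = 2 × 5.160² = 2 × 26.63 = 53.3.
Round up to the next whole participant.

n = 54 per group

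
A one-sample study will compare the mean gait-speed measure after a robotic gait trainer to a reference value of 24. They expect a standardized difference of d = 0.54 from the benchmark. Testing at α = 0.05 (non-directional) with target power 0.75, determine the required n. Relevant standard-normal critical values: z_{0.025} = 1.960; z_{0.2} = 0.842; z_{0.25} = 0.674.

For a one-sample test: n = ((z_{α/2} + z_β) / d)².
z_{α/2} + z_β = 1.960 + 0.674 = 2.634.
n = (2.634 / 0.54)² = 4.878² = 23.79.
Round up.

n = 24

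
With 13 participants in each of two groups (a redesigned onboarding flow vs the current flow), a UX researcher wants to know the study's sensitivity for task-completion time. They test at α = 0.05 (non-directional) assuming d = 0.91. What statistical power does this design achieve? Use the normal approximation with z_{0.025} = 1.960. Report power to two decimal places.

For two equal groups, power = Φ(d·√(n/2) − z_{α/2}).
d·√(n/2) = 0.91 × √(13/2) = 0.91 × 2.550 = 2.320.
z_β = 2.320 − 1.960 = 0.360.
Power = Φ(0.360) = 0.641.

power ≈ 0.64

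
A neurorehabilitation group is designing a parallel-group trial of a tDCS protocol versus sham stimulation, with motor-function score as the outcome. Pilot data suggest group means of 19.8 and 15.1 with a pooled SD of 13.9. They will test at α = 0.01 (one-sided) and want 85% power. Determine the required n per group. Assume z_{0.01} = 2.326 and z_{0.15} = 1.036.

n = 198 per group

Cohen's d = |M₁ − M₂| / SD_pooled = |19.8 − 15.1| / 13.9 = 4.7 / 13.9 = 0.338.
For two independent groups with equal n: n = 2·((z_{α} + z_β) / d)².
z_{α} + z_β = 2.326 + 1.036 = 3.362.
n = 2 × (3.362 / 0.338)² = 2 × 9.947² = 2 × 98.94 = 197.9.
Round up to the next whole participant.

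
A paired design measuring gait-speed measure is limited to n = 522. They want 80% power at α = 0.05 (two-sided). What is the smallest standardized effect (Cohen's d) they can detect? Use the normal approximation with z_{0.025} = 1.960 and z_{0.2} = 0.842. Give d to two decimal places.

d_min ≈ 0.12

For a single sample (or paired design) of n = 522: d_min = (z_{α/2} + z_β)/√n.
z-sum = 1.960 + 0.842 = 2.802.
d_min = 2.802 / √522 = 2.802 / 22.847 = 0.123.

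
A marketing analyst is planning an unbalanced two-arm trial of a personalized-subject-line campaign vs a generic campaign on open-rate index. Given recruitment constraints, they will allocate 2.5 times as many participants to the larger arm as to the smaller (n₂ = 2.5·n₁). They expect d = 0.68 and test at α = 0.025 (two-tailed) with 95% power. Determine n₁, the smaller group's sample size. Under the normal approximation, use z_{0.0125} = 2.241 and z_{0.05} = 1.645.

With allocation ratio k = n₂/n₁ = 2.5, Var(x̄₁−x̄₂) = σ²(1/n₁ + 1/(k·n₁)) = σ²·(k+1)/(k·n₁).
So n₁ = (1 + 1/k)·((z_{α/2} + z_β)/d)² = 1.400 × (3.886/0.68)².
n₁ = 1.400 × 32.66 = 45.7.
Round up: n₁ = 46, giving n₂ = 2.5 × 46 = 115.

n₁ = 46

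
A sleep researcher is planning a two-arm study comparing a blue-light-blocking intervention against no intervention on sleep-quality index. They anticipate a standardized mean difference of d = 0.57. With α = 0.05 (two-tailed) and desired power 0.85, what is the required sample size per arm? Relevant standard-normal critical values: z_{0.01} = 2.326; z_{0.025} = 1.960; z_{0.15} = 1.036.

For two independent groups with equal n: n = 2·((z_{α/2} + z_β) / d)².
z_{α/2} + z_β = 1.960 + 1.036 = 2.996.
n = 2 × (2.996 / 0.57)² = 2 × 5.256² = 2 × 27.63 = 55.3.
Round up to the next whole participant.

n = 56 per group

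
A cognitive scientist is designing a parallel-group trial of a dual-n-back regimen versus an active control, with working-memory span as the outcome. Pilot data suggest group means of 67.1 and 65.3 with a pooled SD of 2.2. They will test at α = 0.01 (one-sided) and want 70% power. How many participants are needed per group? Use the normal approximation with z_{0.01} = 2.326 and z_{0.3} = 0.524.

Cohen's d = |M₁ − M₂| / SD_pooled = |67.1 − 65.3| / 2.2 = 1.8 / 2.2 = 0.818.
For two independent groups with equal n: n = 2·((z_{α} + z_β) / d)².
z_{α} + z_β = 2.326 + 0.524 = 2.850.
n = 2 × (2.850 / 0.818)² = 2 × 3.484² = 2 × 12.14 = 24.3.
Round up to the next whole participant.

n = 25 per group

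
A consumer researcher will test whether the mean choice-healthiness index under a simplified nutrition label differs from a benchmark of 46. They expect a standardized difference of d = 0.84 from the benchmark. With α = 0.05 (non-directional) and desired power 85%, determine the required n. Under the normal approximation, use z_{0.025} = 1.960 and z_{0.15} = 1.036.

For a one-sample test: n = ((z_{α/2} + z_β) / d)².
z_{α/2} + z_β = 1.960 + 1.036 = 2.996.
n = (2.996 / 0.84)² = 3.567² = 12.72.
Round up.

n = 13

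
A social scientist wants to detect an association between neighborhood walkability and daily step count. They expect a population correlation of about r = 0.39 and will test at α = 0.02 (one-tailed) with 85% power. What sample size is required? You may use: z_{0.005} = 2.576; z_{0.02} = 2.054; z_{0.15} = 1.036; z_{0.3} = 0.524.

n = 60

Fisher's z: C = ½·ln((1+r)/(1−r)) = ½·ln(2.2787) = 0.4118.
n = ((z_{α} + z_β)/C)² + 3.
(2.054 + 1.036) / 0.4118 = 3.090 / 0.4118 = 7.504.
n = 7.504² + 3 = 56.30 + 3 = 59.3.
Round up.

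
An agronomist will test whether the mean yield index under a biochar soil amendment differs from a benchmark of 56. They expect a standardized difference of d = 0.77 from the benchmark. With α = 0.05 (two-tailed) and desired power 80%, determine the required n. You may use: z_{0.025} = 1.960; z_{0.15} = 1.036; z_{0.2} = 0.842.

For a one-sample test: n = ((z_{α/2} + z_β) / d)².
z_{α/2} + z_β = 1.960 + 0.842 = 2.802.
n = (2.802 / 0.77)² = 3.639² = 13.24.
Round up.

n = 14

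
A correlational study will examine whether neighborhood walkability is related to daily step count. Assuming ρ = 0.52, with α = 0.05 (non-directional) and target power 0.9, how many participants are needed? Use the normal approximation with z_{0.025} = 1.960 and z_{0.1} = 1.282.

Fisher's z: C = ½·ln((1+r)/(1−r)) = ½·ln(3.1667) = 0.5763.
n = ((z_{α/2} + z_β)/C)² + 3.
(1.960 + 1.282) / 0.5763 = 3.242 / 0.5763 = 5.626.
n = 5.626² + 3 = 31.65 + 3 = 34.6.
Round up.

n = 35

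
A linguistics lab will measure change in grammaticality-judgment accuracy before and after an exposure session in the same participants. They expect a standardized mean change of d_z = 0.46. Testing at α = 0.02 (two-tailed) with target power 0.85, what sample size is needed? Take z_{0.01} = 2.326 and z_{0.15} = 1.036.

n = 54 pairs

For a paired (one-sample on differences) test: n = ((z_{α/2} + z_β) / d)².
z_{α/2} + z_β = 2.326 + 1.036 = 3.362.
n = (3.362 / 0.46)² = 7.309² = 53.42.
Round up.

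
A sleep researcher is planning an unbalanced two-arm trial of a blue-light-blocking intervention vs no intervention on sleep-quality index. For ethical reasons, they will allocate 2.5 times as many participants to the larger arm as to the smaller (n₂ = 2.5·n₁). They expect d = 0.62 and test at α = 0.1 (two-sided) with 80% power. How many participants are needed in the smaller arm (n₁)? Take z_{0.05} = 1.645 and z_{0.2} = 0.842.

n₁ = 23

With allocation ratio k = n₂/n₁ = 2.5, Var(x̄₁−x̄₂) = σ²(1/n₁ + 1/(k·n₁)) = σ²·(k+1)/(k·n₁).
So n₁ = (1 + 1/k)·((z_{α/2} + z_β)/d)² = 1.400 × (2.487/0.62)².
n₁ = 1.400 × 16.09 = 22.5.
Round up: n₁ = 23, giving n₂ = ⌈2.5 × 23⌉ = ⌈57.5⌉ = 58.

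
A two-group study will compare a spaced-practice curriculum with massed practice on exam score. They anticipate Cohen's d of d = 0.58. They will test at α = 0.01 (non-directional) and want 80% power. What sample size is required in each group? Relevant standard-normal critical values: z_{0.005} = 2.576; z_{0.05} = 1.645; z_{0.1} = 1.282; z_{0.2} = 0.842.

For two independent groups with equal n: n = 2·((z_{α/2} + z_β) / d)².
z_{α/2} + z_β = 2.576 + 0.842 = 3.418.
n = 2 × (3.418 / 0.58)² = 2 × 5.893² = 2 × 34.73 = 69.5.
Round up to the next whole participant.

n = 70 per group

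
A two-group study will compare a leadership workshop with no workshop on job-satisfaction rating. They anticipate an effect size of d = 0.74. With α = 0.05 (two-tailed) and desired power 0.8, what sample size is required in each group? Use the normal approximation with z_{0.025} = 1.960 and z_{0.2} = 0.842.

n = 29 per group

For two independent groups with equal n: n = 2·((z_{α/2} + z_β) / d)².
z_{α/2} + z_β = 1.960 + 0.842 = 2.802.
n = 2 × (2.802 / 0.74)² = 2 × 3.786² = 2 × 14.34 = 28.7.
Round up to the next whole participant.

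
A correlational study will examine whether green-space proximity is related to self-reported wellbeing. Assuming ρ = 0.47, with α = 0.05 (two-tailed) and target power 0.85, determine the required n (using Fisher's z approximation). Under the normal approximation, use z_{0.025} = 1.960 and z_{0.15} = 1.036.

Fisher's z: C = ½·ln((1+r)/(1−r)) = ½·ln(2.7736) = 0.5101.
n = ((z_{α/2} + z_β)/C)² + 3.
(1.960 + 1.036) / 0.5101 = 2.996 / 0.5101 = 5.873.
n = 5.873² + 3 = 34.50 + 3 = 37.5.
Round up.

n = 38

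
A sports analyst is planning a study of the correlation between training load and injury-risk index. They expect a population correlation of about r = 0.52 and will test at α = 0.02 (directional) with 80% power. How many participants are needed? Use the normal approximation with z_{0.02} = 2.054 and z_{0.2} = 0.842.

n = 29

Fisher's z: C = ½·ln((1+r)/(1−r)) = ½·ln(3.1667) = 0.5763.
n = ((z_{α} + z_β)/C)² + 3.
(2.054 + 0.842) / 0.5763 = 2.896 / 0.5763 = 5.025.
n = 5.025² + 3 = 25.25 + 3 = 28.3.
Round up.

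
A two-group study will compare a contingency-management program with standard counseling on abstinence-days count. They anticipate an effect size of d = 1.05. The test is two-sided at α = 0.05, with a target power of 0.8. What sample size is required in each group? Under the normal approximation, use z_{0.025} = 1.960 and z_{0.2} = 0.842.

For two independent groups with equal n: n = 2·((z_{α/2} + z_β) / d)².
z_{α/2} + z_β = 1.960 + 0.842 = 2.802.
n = 2 × (2.802 / 1.05)² = 2 × 2.669² = 2 × 7.12 = 14.2.
Round up to the next whole participant.

n = 15 per group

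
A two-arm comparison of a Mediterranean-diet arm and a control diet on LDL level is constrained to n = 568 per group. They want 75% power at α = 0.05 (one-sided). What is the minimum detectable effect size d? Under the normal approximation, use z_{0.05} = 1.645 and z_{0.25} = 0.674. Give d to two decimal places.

For two independent groups of n = 568 each: d_min = (z_{α} + z_β)·√(2/n).
z-sum = 1.645 + 0.674 = 2.319.
d_min = 2.319 × √(2/568) = 2.319 × 0.0593 = 0.138.

d_min ≈ 0.14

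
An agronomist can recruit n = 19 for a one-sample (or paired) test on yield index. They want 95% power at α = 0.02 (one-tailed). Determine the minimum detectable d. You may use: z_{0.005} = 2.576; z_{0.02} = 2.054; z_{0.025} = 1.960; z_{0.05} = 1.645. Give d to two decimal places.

d_min ≈ 0.85

For a single sample (or paired design) of n = 19: d_min = (z_{α} + z_β)/√n.
z-sum = 2.054 + 1.645 = 3.699.
d_min = 3.699 / √19 = 3.699 / 4.359 = 0.849.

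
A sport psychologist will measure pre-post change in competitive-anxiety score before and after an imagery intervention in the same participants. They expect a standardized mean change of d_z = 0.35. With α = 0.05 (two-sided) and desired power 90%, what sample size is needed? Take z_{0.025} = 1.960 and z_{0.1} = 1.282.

n = 86 pairs

For a paired (one-sample on differences) test: n = ((z_{α/2} + z_β) / d)².
z_{α/2} + z_β = 1.960 + 1.282 = 3.242.
n = (3.242 / 0.35)² = 9.263² = 85.80.
Round up.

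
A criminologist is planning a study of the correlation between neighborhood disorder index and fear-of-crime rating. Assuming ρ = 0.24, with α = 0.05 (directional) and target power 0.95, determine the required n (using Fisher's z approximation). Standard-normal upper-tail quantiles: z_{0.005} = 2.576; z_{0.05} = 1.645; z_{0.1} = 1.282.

n = 184

Fisher's z: C = ½·ln((1+r)/(1−r)) = ½·ln(1.6316) = 0.2448.
n = ((z_{α} + z_β)/C)² + 3.
(1.645 + 1.645) / 0.2448 = 3.290 / 0.2448 = 13.440.
n = 13.440² + 3 = 180.62 + 3 = 183.6.
Round up.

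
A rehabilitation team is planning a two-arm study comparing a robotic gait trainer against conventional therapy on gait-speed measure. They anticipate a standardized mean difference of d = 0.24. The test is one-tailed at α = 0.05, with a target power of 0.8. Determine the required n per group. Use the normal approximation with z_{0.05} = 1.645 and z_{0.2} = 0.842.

For two independent groups with equal n: n = 2·((z_{α} + z_β) / d)².
z_{α} + z_β = 1.645 + 0.842 = 2.487.
n = 2 × (2.487 / 0.24)² = 2 × 10.363² = 2 × 107.38 = 214.8.
Round up to the next whole participant.

n = 215 per group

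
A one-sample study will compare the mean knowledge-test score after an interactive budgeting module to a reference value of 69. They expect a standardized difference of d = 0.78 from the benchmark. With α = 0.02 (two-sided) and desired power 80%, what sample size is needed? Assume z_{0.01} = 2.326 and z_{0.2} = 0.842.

n = 17

For a one-sample test: n = ((z_{α/2} + z_β) / d)².
z_{α/2} + z_β = 2.326 + 0.842 = 3.168.
n = (3.168 / 0.78)² = 4.062² = 16.50.
Round up.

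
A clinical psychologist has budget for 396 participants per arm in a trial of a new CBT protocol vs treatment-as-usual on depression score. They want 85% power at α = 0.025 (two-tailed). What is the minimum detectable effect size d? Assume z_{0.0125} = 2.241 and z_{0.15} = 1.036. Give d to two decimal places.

For two independent groups of n = 396 each: d_min = (z_{α/2} + z_β)·√(2/n).
z-sum = 2.241 + 1.036 = 3.277.
d_min = 3.277 × √(2/396) = 3.277 × 0.0711 = 0.233.

d_min ≈ 0.23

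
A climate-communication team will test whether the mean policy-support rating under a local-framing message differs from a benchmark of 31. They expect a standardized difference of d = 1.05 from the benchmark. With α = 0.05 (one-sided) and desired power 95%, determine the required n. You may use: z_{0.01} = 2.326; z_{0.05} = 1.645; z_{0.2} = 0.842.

n = 10

For a one-sample test: n = ((z_{α} + z_β) / d)².
z_{α} + z_β = 1.645 + 1.645 = 3.290.
n = (3.290 / 1.05)² = 3.133² = 9.82.
Round up.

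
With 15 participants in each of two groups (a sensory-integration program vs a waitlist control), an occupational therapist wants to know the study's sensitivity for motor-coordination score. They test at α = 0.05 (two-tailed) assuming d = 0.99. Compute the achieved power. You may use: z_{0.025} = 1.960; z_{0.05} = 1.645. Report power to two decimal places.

For two equal groups, power = Φ(d·√(n/2) − z_{α/2}).
d·√(n/2) = 0.99 × √(15/2) = 0.99 × 2.739 = 2.711.
z_β = 2.711 − 1.960 = 0.751.
Power = Φ(0.751) = 0.774.

power ≈ 0.77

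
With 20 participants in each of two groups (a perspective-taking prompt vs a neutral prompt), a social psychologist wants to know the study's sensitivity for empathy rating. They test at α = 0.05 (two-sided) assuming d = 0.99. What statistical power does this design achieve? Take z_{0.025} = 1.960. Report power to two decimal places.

power ≈ 0.88

For two equal groups, power = Φ(d·√(n/2) − z_{α/2}).
d·√(n/2) = 0.99 × √(20/2) = 0.99 × 3.162 = 3.131.
z_β = 3.131 − 1.960 = 1.171.
Power = Φ(1.171) = 0.879.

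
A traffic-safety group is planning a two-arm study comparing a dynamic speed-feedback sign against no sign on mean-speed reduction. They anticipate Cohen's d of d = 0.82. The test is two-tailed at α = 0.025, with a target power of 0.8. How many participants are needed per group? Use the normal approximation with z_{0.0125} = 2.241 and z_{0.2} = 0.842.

For two independent groups with equal n: n = 2·((z_{α/2} + z_β) / d)².
z_{α/2} + z_β = 2.241 + 0.842 = 3.083.
n = 2 × (3.083 / 0.82)² = 2 × 3.760² = 2 × 14.14 = 28.3.
Round up to the next whole participant.

n = 29 per group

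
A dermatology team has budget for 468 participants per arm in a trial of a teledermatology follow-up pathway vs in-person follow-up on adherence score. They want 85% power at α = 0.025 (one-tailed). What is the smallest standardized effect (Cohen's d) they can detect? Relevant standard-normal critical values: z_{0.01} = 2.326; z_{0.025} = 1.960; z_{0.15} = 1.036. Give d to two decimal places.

d_min ≈ 0.20

For two independent groups of n = 468 each: d_min = (z_{α} + z_β)·√(2/n).
z-sum = 1.960 + 1.036 = 2.996.
d_min = 2.996 × √(2/468) = 2.996 × 0.0654 = 0.196.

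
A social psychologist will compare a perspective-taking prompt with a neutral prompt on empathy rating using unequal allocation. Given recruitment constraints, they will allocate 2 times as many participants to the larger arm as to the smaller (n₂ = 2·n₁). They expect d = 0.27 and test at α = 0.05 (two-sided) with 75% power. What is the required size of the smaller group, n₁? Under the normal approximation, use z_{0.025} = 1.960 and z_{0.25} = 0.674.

With allocation ratio k = n₂/n₁ = 2, Var(x̄₁−x̄₂) = σ²(1/n₁ + 1/(k·n₁)) = σ²·(k+1)/(k·n₁).
So n₁ = (1 + 1/k)·((z_{α/2} + z_β)/d)² = 1.500 × (2.634/0.27)².
n₁ = 1.500 × 95.17 = 142.8.
Round up: n₁ = 143, giving n₂ = 2 × 143 = 286.

n₁ = 143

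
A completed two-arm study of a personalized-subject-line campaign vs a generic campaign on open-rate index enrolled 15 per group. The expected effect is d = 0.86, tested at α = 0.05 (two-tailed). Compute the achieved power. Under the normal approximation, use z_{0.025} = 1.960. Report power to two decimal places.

For two equal groups, power = Φ(d·√(n/2) − z_{α/2}).
d·√(n/2) = 0.86 × √(15/2) = 0.86 × 2.739 = 2.355.
z_β = 2.355 − 1.960 = 0.395.
Power = Φ(0.395) = 0.654.

power ≈ 0.65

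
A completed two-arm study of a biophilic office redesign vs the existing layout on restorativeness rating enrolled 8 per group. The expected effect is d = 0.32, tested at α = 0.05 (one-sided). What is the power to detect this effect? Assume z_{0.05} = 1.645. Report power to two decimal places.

For two equal groups, power = Φ(d·√(n/2) − z_{α}).
d·√(n/2) = 0.32 × √(8/2) = 0.32 × 2.000 = 0.640.
z_β = 0.640 − 1.645 = -1.005.
Power = Φ(-1.005) = 0.157.

power ≈ 0.16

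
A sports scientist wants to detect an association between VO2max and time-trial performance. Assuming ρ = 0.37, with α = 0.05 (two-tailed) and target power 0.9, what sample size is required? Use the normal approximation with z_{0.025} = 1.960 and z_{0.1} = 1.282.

Fisher's z: C = ½·ln((1+r)/(1−r)) = ½·ln(2.1746) = 0.3884.
n = ((z_{α/2} + z_β)/C)² + 3.
(1.960 + 1.282) / 0.3884 = 3.242 / 0.3884 = 8.347.
n = 8.347² + 3 = 69.67 + 3 = 72.7.
Round up.

n = 73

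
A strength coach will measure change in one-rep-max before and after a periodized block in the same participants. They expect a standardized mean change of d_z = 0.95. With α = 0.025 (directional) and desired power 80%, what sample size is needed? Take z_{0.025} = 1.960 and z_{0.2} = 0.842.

n = 9 pairs

For a paired (one-sample on differences) test: n = ((z_{α} + z_β) / d)².
z_{α} + z_β = 1.960 + 0.842 = 2.802.
n = (2.802 / 0.95)² = 2.949² = 8.70.
Round up.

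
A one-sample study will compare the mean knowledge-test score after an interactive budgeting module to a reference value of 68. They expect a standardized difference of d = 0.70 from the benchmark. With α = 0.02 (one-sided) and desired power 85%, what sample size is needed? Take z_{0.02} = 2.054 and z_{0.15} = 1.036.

n = 20

For a one-sample test: n = ((z_{α} + z_β) / d)².
z_{α} + z_β = 2.054 + 1.036 = 3.090.
n = (3.090 / 0.70)² = 4.414² = 19.49.
Round up.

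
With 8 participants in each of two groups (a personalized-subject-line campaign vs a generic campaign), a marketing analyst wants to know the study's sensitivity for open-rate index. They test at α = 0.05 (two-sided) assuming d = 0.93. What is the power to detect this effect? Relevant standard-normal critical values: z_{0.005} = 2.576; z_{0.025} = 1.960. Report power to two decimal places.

power ≈ 0.46

For two equal groups, power = Φ(d·√(n/2) − z_{α/2}).
d·√(n/2) = 0.93 × √(8/2) = 0.93 × 2.000 = 1.860.
z_β = 1.860 − 1.960 = -0.100.
Power = Φ(-0.100) = 0.460.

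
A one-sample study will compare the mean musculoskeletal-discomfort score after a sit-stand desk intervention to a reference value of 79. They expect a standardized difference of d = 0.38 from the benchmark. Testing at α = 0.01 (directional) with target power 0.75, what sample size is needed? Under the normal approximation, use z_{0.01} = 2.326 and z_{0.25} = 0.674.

n = 63

For a one-sample test: n = ((z_{α} + z_β) / d)².
z_{α} + z_β = 2.326 + 0.674 = 3.000.
n = (3.000 / 0.38)² = 7.895² = 62.33.
Round up.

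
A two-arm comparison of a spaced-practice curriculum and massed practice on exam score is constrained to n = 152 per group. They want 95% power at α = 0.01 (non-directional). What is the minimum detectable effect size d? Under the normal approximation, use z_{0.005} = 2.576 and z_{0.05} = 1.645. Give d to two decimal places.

d_min ≈ 0.48

For two independent groups of n = 152 each: d_min = (z_{α/2} + z_β)·√(2/n).
z-sum = 2.576 + 1.645 = 4.221.
d_min = 4.221 × √(2/152) = 4.221 × 0.1147 = 0.484.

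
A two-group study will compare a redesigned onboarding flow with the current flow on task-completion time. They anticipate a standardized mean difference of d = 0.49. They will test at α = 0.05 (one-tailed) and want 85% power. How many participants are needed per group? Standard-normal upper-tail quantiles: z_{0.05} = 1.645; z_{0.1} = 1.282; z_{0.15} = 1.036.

For two independent groups with equal n: n = 2·((z_{α} + z_β) / d)².
z_{α} + z_β = 1.645 + 1.036 = 2.681.
n = 2 × (2.681 / 0.49)² = 2 × 5.471² = 2 × 29.94 = 59.9.
Round up to the next whole participant.

n = 60 per group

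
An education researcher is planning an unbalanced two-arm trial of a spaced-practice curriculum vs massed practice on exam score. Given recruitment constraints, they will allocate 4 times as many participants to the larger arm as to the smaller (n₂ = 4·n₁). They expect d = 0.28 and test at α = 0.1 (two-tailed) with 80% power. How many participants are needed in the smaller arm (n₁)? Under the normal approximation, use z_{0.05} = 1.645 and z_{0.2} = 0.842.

With allocation ratio k = n₂/n₁ = 4, Var(x̄₁−x̄₂) = σ²(1/n₁ + 1/(k·n₁)) = σ²·(k+1)/(k·n₁).
So n₁ = (1 + 1/k)·((z_{α/2} + z_β)/d)² = 1.250 × (2.487/0.28)².
n₁ = 1.250 × 78.89 = 98.6.
Round up: n₁ = 99, giving n₂ = 4 × 99 = 396.

n₁ = 99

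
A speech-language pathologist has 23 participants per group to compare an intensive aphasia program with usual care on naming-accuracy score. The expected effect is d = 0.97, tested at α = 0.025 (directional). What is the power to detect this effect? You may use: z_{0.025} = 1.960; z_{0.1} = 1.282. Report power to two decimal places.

For two equal groups, power = Φ(d·√(n/2) − z_{α}).
d·√(n/2) = 0.97 × √(23/2) = 0.97 × 3.391 = 3.289.
z_β = 3.289 − 1.960 = 1.329.
Power = Φ(1.329) = 0.908.

power ≈ 0.91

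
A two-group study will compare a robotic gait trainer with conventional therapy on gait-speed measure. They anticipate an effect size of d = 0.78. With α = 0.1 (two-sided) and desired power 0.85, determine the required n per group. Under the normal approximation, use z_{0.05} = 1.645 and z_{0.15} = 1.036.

For two independent groups with equal n: n = 2·((z_{α/2} + z_β) / d)².
z_{α/2} + z_β = 1.645 + 1.036 = 2.681.
n = 2 × (2.681 / 0.78)² = 2 × 3.437² = 2 × 11.81 = 23.6.
Round up to the next whole participant.

n = 24 per group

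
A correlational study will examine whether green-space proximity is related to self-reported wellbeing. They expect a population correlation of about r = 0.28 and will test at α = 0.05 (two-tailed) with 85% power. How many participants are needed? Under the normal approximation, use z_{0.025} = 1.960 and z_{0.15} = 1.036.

Fisher's z: C = ½·ln((1+r)/(1−r)) = ½·ln(1.7778) = 0.2877.
n = ((z_{α/2} + z_β)/C)² + 3.
(1.960 + 1.036) / 0.2877 = 2.996 / 0.2877 = 10.414.
n = 10.414² + 3 = 108.44 + 3 = 111.4.
Round up.

n = 112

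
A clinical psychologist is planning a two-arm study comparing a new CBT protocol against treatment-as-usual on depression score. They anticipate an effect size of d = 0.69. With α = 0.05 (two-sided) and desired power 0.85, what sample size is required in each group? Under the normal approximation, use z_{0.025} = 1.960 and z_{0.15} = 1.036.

n = 38 per group

For two independent groups with equal n: n = 2·((z_{α/2} + z_β) / d)².
z_{α/2} + z_β = 1.960 + 1.036 = 2.996.
n = 2 × (2.996 / 0.69)² = 2 × 4.342² = 2 × 18.85 = 37.7.
Round up to the next whole participant.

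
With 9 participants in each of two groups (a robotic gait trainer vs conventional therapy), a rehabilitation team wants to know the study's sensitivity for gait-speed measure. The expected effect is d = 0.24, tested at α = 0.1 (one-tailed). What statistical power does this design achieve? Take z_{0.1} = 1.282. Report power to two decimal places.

power ≈ 0.22

For two equal groups, power = Φ(d·√(n/2) − z_{α}).
d·√(n/2) = 0.24 × √(9/2) = 0.24 × 2.121 = 0.509.
z_β = 0.509 − 1.282 = -0.773.
Power = Φ(-0.773) = 0.220.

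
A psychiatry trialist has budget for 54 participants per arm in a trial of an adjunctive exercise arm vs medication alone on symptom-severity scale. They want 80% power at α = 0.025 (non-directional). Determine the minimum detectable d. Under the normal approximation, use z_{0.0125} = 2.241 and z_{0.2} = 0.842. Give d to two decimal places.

d_min ≈ 0.59

For two independent groups of n = 54 each: d_min = (z_{α/2} + z_β)·√(2/n).
z-sum = 2.241 + 0.842 = 3.083.
d_min = 3.083 × √(2/54) = 3.083 × 0.1925 = 0.593.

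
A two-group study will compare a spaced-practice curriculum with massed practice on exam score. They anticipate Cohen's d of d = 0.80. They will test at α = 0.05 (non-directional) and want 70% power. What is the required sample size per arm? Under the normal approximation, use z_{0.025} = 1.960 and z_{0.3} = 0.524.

For two independent groups with equal n: n = 2·((z_{α/2} + z_β) / d)².
z_{α/2} + z_β = 1.960 + 0.524 = 2.484.
n = 2 × (2.484 / 0.80)² = 2 × 3.105² = 2 × 9.64 = 19.3.
Round up to the next whole participant.

n = 20 per group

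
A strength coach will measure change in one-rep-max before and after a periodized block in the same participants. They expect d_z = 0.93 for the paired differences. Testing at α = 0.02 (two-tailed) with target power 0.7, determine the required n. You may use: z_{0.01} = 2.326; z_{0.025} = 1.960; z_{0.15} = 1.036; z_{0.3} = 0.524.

n = 10 pairs

For a paired (one-sample on differences) test: n = ((z_{α/2} + z_β) / d)².
z_{α/2} + z_β = 2.326 + 0.524 = 2.850.
n = (2.850 / 0.93)² = 3.065² = 9.39.
Round up.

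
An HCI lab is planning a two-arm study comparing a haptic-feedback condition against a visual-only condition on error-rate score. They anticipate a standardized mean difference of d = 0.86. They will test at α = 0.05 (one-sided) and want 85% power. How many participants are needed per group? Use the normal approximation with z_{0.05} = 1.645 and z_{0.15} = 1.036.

n = 20 per group

For two independent groups with equal n: n = 2·((z_{α} + z_β) / d)².
z_{α} + z_β = 1.645 + 1.036 = 2.681.
n = 2 × (2.681 / 0.86)² = 2 × 3.117² = 2 × 9.72 = 19.4.
Round up to the next whole participant.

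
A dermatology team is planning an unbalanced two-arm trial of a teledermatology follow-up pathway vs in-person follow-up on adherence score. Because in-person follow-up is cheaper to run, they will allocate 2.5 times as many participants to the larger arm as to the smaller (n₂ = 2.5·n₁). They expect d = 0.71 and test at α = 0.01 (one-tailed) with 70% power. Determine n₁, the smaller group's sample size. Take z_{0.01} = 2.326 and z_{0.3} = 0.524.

n₁ = 23

With allocation ratio k = n₂/n₁ = 2.5, Var(x̄₁−x̄₂) = σ²(1/n₁ + 1/(k·n₁)) = σ²·(k+1)/(k·n₁).
So n₁ = (1 + 1/k)·((z_{α} + z_β)/d)² = 1.400 × (2.850/0.71)².
n₁ = 1.400 × 16.11 = 22.6.
Round up: n₁ = 23, giving n₂ = ⌈2.5 × 23⌉ = ⌈57.5⌉ = 58.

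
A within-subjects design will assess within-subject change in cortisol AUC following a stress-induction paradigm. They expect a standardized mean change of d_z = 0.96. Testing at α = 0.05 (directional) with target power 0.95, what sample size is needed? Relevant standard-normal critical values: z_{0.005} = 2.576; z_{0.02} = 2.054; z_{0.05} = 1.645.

n = 12 pairs

For a paired (one-sample on differences) test: n = ((z_{α} + z_β) / d)².
z_{α} + z_β = 1.645 + 1.645 = 3.290.
n = (3.290 / 0.96)² = 3.427² = 11.74.
Round up.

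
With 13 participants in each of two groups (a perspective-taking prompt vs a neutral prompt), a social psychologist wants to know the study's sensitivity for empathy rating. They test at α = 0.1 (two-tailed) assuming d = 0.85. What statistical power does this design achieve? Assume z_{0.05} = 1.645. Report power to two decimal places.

For two equal groups, power = Φ(d·√(n/2) − z_{α/2}).
d·√(n/2) = 0.85 × √(13/2) = 0.85 × 2.550 = 2.167.
z_β = 2.167 − 1.645 = 0.522.
Power = Φ(0.522) = 0.699.

power ≈ 0.70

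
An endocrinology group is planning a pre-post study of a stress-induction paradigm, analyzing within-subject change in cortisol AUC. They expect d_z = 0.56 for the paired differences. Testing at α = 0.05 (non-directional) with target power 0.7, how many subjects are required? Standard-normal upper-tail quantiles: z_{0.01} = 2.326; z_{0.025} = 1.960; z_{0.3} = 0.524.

n = 20 pairs

For a paired (one-sample on differences) test: n = ((z_{α/2} + z_β) / d)².
z_{α/2} + z_β = 1.960 + 0.524 = 2.484.
n = (2.484 / 0.56)² = 4.436² = 19.68.
Round up.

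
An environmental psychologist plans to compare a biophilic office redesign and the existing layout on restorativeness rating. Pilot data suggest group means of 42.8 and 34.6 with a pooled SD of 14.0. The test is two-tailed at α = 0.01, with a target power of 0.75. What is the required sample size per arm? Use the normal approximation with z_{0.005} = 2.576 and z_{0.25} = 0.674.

Cohen's d = |M₁ − M₂| / SD_pooled = |42.8 − 34.6| / 14.0 = 8.2 / 14.0 = 0.586.
For two independent groups with equal n: n = 2·((z_{α/2} + z_β) / d)².
z_{α/2} + z_β = 2.576 + 0.674 = 3.250.
n = 2 × (3.250 / 0.586)² = 2 × 5.546² = 2 × 30.76 = 61.5.
Round up to the next whole participant.

n = 62 per group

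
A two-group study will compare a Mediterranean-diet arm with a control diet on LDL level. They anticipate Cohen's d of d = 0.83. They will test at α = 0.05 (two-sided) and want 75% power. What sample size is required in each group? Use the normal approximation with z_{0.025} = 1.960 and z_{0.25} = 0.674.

For two independent groups with equal n: n = 2·((z_{α/2} + z_β) / d)².
z_{α/2} + z_β = 1.960 + 0.674 = 2.634.
n = 2 × (2.634 / 0.83)² = 2 × 3.173² = 2 × 10.07 = 20.1.
Round up to the next whole participant.

n = 21 per group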